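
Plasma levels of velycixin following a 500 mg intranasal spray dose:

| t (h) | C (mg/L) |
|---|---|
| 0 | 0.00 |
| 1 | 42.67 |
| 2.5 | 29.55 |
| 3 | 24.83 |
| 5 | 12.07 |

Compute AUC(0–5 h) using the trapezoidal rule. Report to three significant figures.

AUC = 126 mg/L·h

Trapezoidal AUC_0→5:
  [0→1]: (0.00+42.67)/2 × 1 = 21.335
  [1→2.5]: (42.67+29.55)/2 × 1.5 = 54.165
  [2.5→3]: (29.55+24.83)/2 × 0.5 = 13.595
  [3→5]: (24.83+12.07)/2 × 2 = 36.9
  Sum = 125.995 mg/L·h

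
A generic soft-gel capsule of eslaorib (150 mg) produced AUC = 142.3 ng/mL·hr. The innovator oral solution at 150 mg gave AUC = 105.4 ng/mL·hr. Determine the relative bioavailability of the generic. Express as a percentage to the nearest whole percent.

F_rel = (AUC_test/D_test) / (AUC_ref/D_ref)
      = (142.3/150) / (105.4/150)
      = 0.948667 / 0.702667 = 1.3501 = 135.01%

F_rel = 135%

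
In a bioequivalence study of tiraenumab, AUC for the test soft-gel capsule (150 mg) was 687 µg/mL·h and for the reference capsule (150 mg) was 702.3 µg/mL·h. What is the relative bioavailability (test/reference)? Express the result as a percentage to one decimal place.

F_rel = 97.8%

F_rel = (AUC_test/D_test) / (AUC_ref/D_ref)
      = (687/150) / (702.3/150)
      = 4.58 / 4.682 = 0.9782 = 97.82%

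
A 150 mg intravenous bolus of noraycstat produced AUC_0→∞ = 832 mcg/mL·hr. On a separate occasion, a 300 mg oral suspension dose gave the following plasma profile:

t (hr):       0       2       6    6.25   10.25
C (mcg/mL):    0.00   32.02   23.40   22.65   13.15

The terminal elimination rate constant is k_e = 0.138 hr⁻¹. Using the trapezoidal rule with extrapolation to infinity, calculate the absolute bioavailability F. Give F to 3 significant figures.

Trapezoidal AUC_0→10.25 (oral suspension):
  [0→2]: (0.00+32.02)/2 × 2 = 32.02
  [2→6]: (32.02+23.40)/2 × 4 = 110.84
  [6→6.25]: (23.40+22.65)/2 × 0.25 = 5.75625
  [6.25→10.25]: (22.65+13.15)/2 × 4 = 71.6
  Sum = 220.21625 mcg/mL·hr
Tail: C_last/k_e = 13.15/0.138 = 95.290
AUC_0→∞ (oral suspension) = 220.21625 + 95.290 = 315.50625 mcg/mL·hr
F = (AUC_ev/D_ev)/(AUC_iv/D_iv) = (315.50625/300)/(832/150) = 1.0516875/5.54667 = 0.1896

F = 0.190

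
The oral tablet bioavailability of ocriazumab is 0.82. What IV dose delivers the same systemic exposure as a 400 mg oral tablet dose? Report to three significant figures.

Systemic exposure from an extravascular dose = F × D_ev, so the equivalent IV dose is F × D_ev.
D_iv = F × D_ev = 0.82 × 400 = 328 mg

D_iv = 328 mg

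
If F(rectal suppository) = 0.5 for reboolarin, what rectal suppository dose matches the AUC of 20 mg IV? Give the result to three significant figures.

D_rectal = 40.0 mg

For equal systemic exposure: F × D_ev = D_iv
D_ev = D_iv / F = 20 / 0.5 = 40 mg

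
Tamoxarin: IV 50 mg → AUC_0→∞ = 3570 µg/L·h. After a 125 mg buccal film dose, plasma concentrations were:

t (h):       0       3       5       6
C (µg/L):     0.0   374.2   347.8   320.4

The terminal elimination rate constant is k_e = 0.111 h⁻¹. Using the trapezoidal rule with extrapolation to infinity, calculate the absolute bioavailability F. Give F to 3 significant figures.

Trapezoidal AUC_0→6 (buccal film):
  [0→3]: (0.0+374.2)/2 × 3 = 561.3
  [3→5]: (374.2+347.8)/2 × 2 = 722.0
  [5→6]: (347.8+320.4)/2 × 1 = 334.1
  Sum = 1617.4 µg/L·h
Tail: C_last/k_e = 320.4/0.111 = 2886.486
AUC_0→∞ (buccal film) = 1617.4 + 2886.486 = 4503.886 µg/L·h
F = (AUC_ev/D_ev)/(AUC_iv/D_iv) = (4503.886/125)/(3570/50) = 36.031088/71.4 = 0.5046

F = 0.505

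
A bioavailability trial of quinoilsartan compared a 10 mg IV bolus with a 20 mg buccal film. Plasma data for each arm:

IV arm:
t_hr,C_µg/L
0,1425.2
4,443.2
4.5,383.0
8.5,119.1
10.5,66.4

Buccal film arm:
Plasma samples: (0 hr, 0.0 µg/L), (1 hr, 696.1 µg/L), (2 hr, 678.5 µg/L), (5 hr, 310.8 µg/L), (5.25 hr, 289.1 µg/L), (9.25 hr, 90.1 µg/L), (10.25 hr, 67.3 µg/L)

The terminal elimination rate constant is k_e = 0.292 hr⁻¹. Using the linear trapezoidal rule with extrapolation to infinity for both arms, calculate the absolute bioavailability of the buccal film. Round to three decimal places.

Trapezoidal AUC_0→10.5 (IV):
  [0→4]: (1425.2+443.2)/2 × 4 = 3736.8
  [4→4.5]: (443.2+383.0)/2 × 0.5 = 206.55
  [4.5→8.5]: (383.0+119.1)/2 × 4 = 1004.2
  [8.5→10.5]: (119.1+66.4)/2 × 2 = 185.5
  Sum = 5133.05 µg/L·hr
IV tail: 66.4/0.292 = 227.397; AUC_iv,0→∞ = 5133.05 + 227.397 = 5360.447 µg/L·hr
Trapezoidal AUC_0→10.25 (buccal film):
  [0→1]: (0.0+696.1)/2 × 1 = 348.05
  [1→2]: (696.1+678.5)/2 × 1 = 687.3
  [2→5]: (678.5+310.8)/2 × 3 = 1483.95
  [5→5.25]: (310.8+289.1)/2 × 0.25 = 74.9875
  [5.25→9.25]: (289.1+90.1)/2 × 4 = 758.4
  [9.25→10.25]: (90.1+67.3)/2 × 1 = 78.7
  Sum = 3431.3875 µg/L·hr
buccal film tail: 67.3/0.292 = 230.479; AUC_ev,0→∞ = 3431.3875 + 230.479 = 3661.8665 µg/L·hr
F = (AUC_ev/D_ev)/(AUC_iv/D_iv) = (3661.8665/20)/(5360.447/10) = 183.093/536.0447 = 0.3416

F = 0.342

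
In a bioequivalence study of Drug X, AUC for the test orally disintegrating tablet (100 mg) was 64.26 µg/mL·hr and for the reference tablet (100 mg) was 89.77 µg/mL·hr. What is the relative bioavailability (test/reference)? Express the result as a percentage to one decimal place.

F_rel = 71.6%

F_rel = (AUC_test/D_test) / (AUC_ref/D_ref)
      = (64.26/100) / (89.77/100)
      = 0.6426 / 0.8977 = 0.7158 = 71.58%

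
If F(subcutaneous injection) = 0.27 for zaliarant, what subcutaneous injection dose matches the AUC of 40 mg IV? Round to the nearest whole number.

D_subcutaneous = 148 mg

For equal systemic exposure: F × D_ev = D_iv
D_ev = D_iv / F = 40 / 0.27 = 148.148 mg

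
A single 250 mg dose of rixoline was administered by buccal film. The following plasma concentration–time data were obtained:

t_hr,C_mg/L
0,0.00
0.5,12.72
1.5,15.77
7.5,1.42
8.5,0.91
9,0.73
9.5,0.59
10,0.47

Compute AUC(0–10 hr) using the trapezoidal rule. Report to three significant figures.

AUC = 71.2 mg/L·hr

Trapezoidal AUC_0→10:
  [0→0.5]: (0.00+12.72)/2 × 0.5 = 3.18
  [0.5→1.5]: (12.72+15.77)/2 × 1 = 14.245
  [1.5→7.5]: (15.77+1.42)/2 × 6 = 51.57
  [7.5→8.5]: (1.42+0.91)/2 × 1 = 1.165
  [8.5→9]: (0.91+0.73)/2 × 0.5 = 0.41
  [9→9.5]: (0.73+0.59)/2 × 0.5 = 0.33
  [9.5→10]: (0.59+0.47)/2 × 0.5 = 0.265
  Sum = 71.165 mg/L·hr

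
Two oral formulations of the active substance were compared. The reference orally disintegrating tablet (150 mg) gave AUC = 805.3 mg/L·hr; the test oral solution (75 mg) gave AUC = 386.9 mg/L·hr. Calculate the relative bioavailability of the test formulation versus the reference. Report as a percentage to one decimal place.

F_rel = 96.1%

F_rel = (AUC_test/D_test) / (AUC_ref/D_ref)
      = (386.9/75) / (805.3/150)
      = 5.15867 / 5.36867 = 0.9609 = 96.09%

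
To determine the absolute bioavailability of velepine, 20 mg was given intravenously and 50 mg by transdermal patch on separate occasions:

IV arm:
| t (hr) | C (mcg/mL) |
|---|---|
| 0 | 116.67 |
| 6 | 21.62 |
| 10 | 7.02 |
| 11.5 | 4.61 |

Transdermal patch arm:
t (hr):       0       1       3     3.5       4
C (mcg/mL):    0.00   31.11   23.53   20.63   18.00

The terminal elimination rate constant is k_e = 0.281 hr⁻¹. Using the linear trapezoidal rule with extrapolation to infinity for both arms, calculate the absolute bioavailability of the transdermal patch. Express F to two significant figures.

Trapezoidal AUC_0→11.5 (IV):
  [0→6]: (116.67+21.62)/2 × 6 = 414.87
  [6→10]: (21.62+7.02)/2 × 4 = 57.28
  [10→11.5]: (7.02+4.61)/2 × 1.5 = 8.7225
  Sum = 480.8725 mcg/mL·hr
IV tail: 4.61/0.281 = 16.406; AUC_iv,0→∞ = 480.8725 + 16.406 = 497.2785 mcg/mL·hr
Trapezoidal AUC_0→4 (transdermal patch):
  [0→1]: (0.00+31.11)/2 × 1 = 15.555
  [1→3]: (31.11+23.53)/2 × 2 = 54.64
  [3→3.5]: (23.53+20.63)/2 × 0.5 = 11.04
  [3.5→4]: (20.63+18.00)/2 × 0.5 = 9.6575
  Sum = 90.8925 mcg/mL·hr
transdermal patch tail: 18.00/0.281 = 64.057; AUC_ev,0→∞ = 90.8925 + 64.057 = 154.9495 mcg/mL·hr
F = (AUC_ev/D_ev)/(AUC_iv/D_iv) = (154.9495/50)/(497.2785/20) = 3.09899/24.863925 = 0.1246

F = 0.12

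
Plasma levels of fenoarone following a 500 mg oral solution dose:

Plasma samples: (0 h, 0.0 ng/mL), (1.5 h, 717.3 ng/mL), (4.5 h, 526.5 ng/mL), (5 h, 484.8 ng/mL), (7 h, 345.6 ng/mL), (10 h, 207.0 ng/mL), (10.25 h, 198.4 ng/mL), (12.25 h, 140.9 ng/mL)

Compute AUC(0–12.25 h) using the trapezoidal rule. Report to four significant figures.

Trapezoidal AUC_0→12.25:
  [0→1.5]: (0.0+717.3)/2 × 1.5 = 537.975
  [1.5→4.5]: (717.3+526.5)/2 × 3 = 1865.7
  [4.5→5]: (526.5+484.8)/2 × 0.5 = 252.825
  [5→7]: (484.8+345.6)/2 × 2 = 830.4
  [7→10]: (345.6+207.0)/2 × 3 = 828.9
  [10→10.25]: (207.0+198.4)/2 × 0.25 = 50.675
  [10.25→12.25]: (198.4+140.9)/2 × 2 = 339.3
  Sum = 4705.775 ng/mL·h

AUC = 4706 ng/mL·h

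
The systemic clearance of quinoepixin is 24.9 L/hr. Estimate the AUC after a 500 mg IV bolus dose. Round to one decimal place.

AUC = 20.1 mg/L·hr

AUC_0→∞ = Dose_iv / CL
        = 500 / 24.9 = 20.0803 mg/L·hr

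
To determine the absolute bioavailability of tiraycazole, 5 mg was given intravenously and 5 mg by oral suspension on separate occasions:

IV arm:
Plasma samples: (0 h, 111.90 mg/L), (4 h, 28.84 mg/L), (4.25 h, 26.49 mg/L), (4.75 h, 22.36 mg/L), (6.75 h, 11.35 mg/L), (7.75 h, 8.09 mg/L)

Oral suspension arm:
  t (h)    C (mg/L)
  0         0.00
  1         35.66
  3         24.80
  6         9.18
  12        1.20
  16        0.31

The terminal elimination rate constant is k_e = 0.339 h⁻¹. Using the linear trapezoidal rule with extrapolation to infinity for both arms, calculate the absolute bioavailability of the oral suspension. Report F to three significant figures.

F = 0.447

Trapezoidal AUC_0→7.75 (IV):
  [0→4]: (111.90+28.84)/2 × 4 = 281.48
  [4→4.25]: (28.84+26.49)/2 × 0.25 = 6.91625
  [4.25→4.75]: (26.49+22.36)/2 × 0.5 = 12.2125
  [4.75→6.75]: (22.36+11.35)/2 × 2 = 33.71
  [6.75→7.75]: (11.35+8.09)/2 × 1 = 9.72
  Sum = 344.03875 mg/L·h
IV tail: 8.09/0.339 = 23.864; AUC_iv,0→∞ = 344.03875 + 23.864 = 367.90275 mg/L·h
Trapezoidal AUC_0→16 (oral suspension):
  [0→1]: (0.00+35.66)/2 × 1 = 17.83
  [1→3]: (35.66+24.80)/2 × 2 = 60.46
  [3→6]: (24.80+9.18)/2 × 3 = 50.97
  [6→12]: (9.18+1.20)/2 × 6 = 31.14
  [12→16]: (1.20+0.31)/2 × 4 = 3.02
  Sum = 163.42 mg/L·h
oral suspension tail: 0.31/0.339 = 0.914; AUC_ev,0→∞ = 163.42 + 0.914 = 164.334 mg/L·h
F = (AUC_ev/D_ev)/(AUC_iv/D_iv) = (164.334/5)/(367.90275/5) = 32.8668/73.58055 = 0.4467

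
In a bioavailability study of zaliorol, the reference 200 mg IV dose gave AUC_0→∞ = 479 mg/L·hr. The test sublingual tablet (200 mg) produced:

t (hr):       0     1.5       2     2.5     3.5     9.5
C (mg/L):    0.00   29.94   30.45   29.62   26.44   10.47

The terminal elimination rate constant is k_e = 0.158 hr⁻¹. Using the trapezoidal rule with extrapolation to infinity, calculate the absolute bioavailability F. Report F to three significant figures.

Trapezoidal AUC_0→9.5 (sublingual tablet):
  [0→1.5]: (0.00+29.94)/2 × 1.5 = 22.455
  [1.5→2]: (29.94+30.45)/2 × 0.5 = 15.0975
  [2→2.5]: (30.45+29.62)/2 × 0.5 = 15.0175
  [2.5→3.5]: (29.62+26.44)/2 × 1 = 28.03
  [3.5→9.5]: (26.44+10.47)/2 × 6 = 110.73
  Sum = 191.33 mg/L·hr
Tail: C_last/k_e = 10.47/0.158 = 66.266
AUC_0→∞ (sublingual tablet) = 191.33 + 66.266 = 257.596 mg/L·hr
F = (AUC_ev/D_ev)/(AUC_iv/D_iv) = (257.596/200)/(479/200) = 1.28798/2.395 = 0.5378

F = 0.538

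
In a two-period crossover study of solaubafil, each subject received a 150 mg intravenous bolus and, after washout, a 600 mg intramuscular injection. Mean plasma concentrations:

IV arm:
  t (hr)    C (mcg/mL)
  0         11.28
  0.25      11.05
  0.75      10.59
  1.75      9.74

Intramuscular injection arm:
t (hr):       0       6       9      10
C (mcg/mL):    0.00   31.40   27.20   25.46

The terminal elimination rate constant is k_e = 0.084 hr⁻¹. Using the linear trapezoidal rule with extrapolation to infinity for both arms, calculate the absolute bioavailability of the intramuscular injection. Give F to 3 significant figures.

F = 0.952

Trapezoidal AUC_0→1.75 (IV):
  [0→0.25]: (11.28+11.05)/2 × 0.25 = 2.79125
  [0.25→0.75]: (11.05+10.59)/2 × 0.5 = 5.41
  [0.75→1.75]: (10.59+9.74)/2 × 1 = 10.165
  Sum = 18.36625 mcg/mL·hr
IV tail: 9.74/0.084 = 115.952; AUC_iv,0→∞ = 18.36625 + 115.952 = 134.31825 mcg/mL·hr
Trapezoidal AUC_0→10 (intramuscular injection):
  [0→6]: (0.00+31.40)/2 × 6 = 94.2
  [6→9]: (31.40+27.20)/2 × 3 = 87.9
  [9→10]: (27.20+25.46)/2 × 1 = 26.33
  Sum = 208.43 mcg/mL·hr
intramuscular injection tail: 25.46/0.084 = 303.095; AUC_ev,0→∞ = 208.43 + 303.095 = 511.525 mcg/mL·hr
F = (AUC_ev/D_ev)/(AUC_iv/D_iv) = (511.525/600)/(134.31825/150) = 0.852542/0.895455 = 0.9521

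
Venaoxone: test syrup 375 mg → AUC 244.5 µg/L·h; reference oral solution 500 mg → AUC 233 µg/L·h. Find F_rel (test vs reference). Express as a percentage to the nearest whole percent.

F_rel = (AUC_test/D_test) / (AUC_ref/D_ref)
      = (244.5/375) / (233/500)
      = 0.652 / 0.466 = 1.3991 = 139.91%

F_rel = 140%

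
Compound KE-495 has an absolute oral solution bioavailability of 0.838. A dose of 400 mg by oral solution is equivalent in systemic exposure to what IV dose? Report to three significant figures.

D_iv = 335 mg

Systemic exposure from an extravascular dose = F × D_ev, so the equivalent IV dose is F × D_ev.
D_iv = F × D_ev = 0.838 × 400 = 335.2 mg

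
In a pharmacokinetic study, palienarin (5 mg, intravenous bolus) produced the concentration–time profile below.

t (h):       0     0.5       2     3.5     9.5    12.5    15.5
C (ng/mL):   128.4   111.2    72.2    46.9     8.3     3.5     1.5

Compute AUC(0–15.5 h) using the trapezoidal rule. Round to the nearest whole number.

Trapezoidal AUC_0→15.5:
  [0→0.5]: (128.4+111.2)/2 × 0.5 = 59.9
  [0.5→2]: (111.2+72.2)/2 × 1.5 = 137.55
  [2→3.5]: (72.2+46.9)/2 × 1.5 = 89.325
  [3.5→9.5]: (46.9+8.3)/2 × 6 = 165.6
  [9.5→12.5]: (8.3+3.5)/2 × 3 = 17.7
  [12.5→15.5]: (3.5+1.5)/2 × 3 = 7.5
  Sum = 477.575 ng/mL·h

AUC = 478 ng/mL·h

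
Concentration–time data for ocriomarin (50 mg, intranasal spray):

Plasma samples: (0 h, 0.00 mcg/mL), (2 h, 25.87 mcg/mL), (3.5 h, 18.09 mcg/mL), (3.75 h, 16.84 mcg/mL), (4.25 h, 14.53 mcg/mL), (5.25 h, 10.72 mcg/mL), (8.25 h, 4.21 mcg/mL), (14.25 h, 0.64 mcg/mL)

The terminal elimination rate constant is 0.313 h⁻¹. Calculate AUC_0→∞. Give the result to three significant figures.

AUC = 123 mcg/mL·h

Trapezoidal AUC_0→14.25:
  [0→2]: (0.00+25.87)/2 × 2 = 25.87
  [2→3.5]: (25.87+18.09)/2 × 1.5 = 32.97
  [3.5→3.75]: (18.09+16.84)/2 × 0.25 = 4.36625
  [3.75→4.25]: (16.84+14.53)/2 × 0.5 = 7.8425
  [4.25→5.25]: (14.53+10.72)/2 × 1 = 12.625
  [5.25→8.25]: (10.72+4.21)/2 × 3 = 22.395
  [8.25→14.25]: (4.21+0.64)/2 × 6 = 14.55
  Sum = 120.61875 mcg/mL·h
Extrapolated tail: C_last / k_e = 0.64 / 0.313 = 2.045
AUC_0→∞ = 120.61875 + 2.045 = 122.66375 mcg/mL·h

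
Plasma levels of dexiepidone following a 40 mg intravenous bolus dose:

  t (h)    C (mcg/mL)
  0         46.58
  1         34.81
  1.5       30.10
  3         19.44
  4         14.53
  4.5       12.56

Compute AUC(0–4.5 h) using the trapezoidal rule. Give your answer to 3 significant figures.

AUC = 118 mcg/mL·h

Trapezoidal AUC_0→4.5:
  [0→1]: (46.58+34.81)/2 × 1 = 40.695
  [1→1.5]: (34.81+30.10)/2 × 0.5 = 16.2275
  [1.5→3]: (30.10+19.44)/2 × 1.5 = 37.155
  [3→4]: (19.44+14.53)/2 × 1 = 16.985
  [4→4.5]: (14.53+12.56)/2 × 0.5 = 6.7725
  Sum = 117.835 mcg/mL·h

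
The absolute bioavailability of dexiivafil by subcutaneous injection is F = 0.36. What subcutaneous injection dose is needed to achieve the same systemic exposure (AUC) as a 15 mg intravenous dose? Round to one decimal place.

D_subcutaneous = 41.7 mg

For equal systemic exposure: F × D_ev = D_iv
D_ev = D_iv / F = 15 / 0.36 = 41.6667 mg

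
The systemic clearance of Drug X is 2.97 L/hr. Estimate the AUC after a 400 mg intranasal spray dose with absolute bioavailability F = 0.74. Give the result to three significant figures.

AUC_0→∞ = F × Dose / CL
        = 0.74 × 400 / 2.97 = 99.6633 mg/L·hr

AUC = 99.7 mg/L·hr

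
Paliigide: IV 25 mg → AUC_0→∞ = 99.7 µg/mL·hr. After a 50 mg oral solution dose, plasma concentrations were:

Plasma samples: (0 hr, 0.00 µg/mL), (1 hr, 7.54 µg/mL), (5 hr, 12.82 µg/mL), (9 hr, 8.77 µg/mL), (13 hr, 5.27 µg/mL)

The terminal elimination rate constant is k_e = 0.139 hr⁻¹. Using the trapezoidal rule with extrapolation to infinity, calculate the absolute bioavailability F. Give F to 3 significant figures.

F = 0.771

Trapezoidal AUC_0→13 (oral solution):
  [0→1]: (0.00+7.54)/2 × 1 = 3.77
  [1→5]: (7.54+12.82)/2 × 4 = 40.72
  [5→9]: (12.82+8.77)/2 × 4 = 43.18
  [9→13]: (8.77+5.27)/2 × 4 = 28.08
  Sum = 115.75 µg/mL·hr
Tail: C_last/k_e = 5.27/0.139 = 37.914
AUC_0→∞ (oral solution) = 115.75 + 37.914 = 153.664 µg/mL·hr
F = (AUC_ev/D_ev)/(AUC_iv/D_iv) = (153.664/50)/(99.7/25) = 3.07328/3.988 = 0.7706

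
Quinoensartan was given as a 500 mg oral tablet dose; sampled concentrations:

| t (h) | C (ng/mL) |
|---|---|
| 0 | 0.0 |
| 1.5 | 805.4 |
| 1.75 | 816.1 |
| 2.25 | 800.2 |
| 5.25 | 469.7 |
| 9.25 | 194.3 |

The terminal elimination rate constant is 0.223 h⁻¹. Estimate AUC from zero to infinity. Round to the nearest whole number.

AUC = 5315 ng/mL·h

Trapezoidal AUC_0→9.25:
  [0→1.5]: (0.0+805.4)/2 × 1.5 = 604.05
  [1.5→1.75]: (805.4+816.1)/2 × 0.25 = 202.6875
  [1.75→2.25]: (816.1+800.2)/2 × 0.5 = 404.075
  [2.25→5.25]: (800.2+469.7)/2 × 3 = 1904.85
  [5.25→9.25]: (469.7+194.3)/2 × 4 = 1328.0
  Sum = 4443.6625 ng/mL·h
Extrapolated tail: C_last / k_e = 194.3 / 0.223 = 871.300
AUC_0→∞ = 4443.6625 + 871.300 = 5314.9625 ng/mL·h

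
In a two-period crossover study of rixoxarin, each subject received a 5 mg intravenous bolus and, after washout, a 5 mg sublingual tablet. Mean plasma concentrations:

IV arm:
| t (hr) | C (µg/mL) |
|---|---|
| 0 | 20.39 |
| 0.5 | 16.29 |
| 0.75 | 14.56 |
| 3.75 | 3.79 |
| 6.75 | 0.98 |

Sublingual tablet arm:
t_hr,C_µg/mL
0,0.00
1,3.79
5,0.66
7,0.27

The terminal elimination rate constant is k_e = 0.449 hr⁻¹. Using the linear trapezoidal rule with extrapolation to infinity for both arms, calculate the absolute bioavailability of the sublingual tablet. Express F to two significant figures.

Trapezoidal AUC_0→6.75 (IV):
  [0→0.5]: (20.39+16.29)/2 × 0.5 = 9.17
  [0.5→0.75]: (16.29+14.56)/2 × 0.25 = 3.85625
  [0.75→3.75]: (14.56+3.79)/2 × 3 = 27.525
  [3.75→6.75]: (3.79+0.98)/2 × 3 = 7.155
  Sum = 47.70625 µg/mL·hr
IV tail: 0.98/0.449 = 2.183; AUC_iv,0→∞ = 47.70625 + 2.183 = 49.88925 µg/mL·hr
Trapezoidal AUC_0→7 (sublingual tablet):
  [0→1]: (0.00+3.79)/2 × 1 = 1.895
  [1→5]: (3.79+0.66)/2 × 4 = 8.9
  [5→7]: (0.66+0.27)/2 × 2 = 0.93
  Sum = 11.725 µg/mL·hr
sublingual tablet tail: 0.27/0.449 = 0.601; AUC_ev,0→∞ = 11.725 + 0.601 = 12.326 µg/mL·hr
F = (AUC_ev/D_ev)/(AUC_iv/D_iv) = (12.326/5)/(49.88925/5) = 2.4652/9.97785 = 0.2471

F = 0.25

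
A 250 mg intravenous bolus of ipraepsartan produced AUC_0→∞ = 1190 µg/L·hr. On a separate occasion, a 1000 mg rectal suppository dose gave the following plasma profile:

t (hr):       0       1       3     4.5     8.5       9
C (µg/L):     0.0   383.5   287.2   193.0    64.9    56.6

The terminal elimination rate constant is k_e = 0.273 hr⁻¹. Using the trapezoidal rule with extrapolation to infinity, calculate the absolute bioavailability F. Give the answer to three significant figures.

F = 0.415

Trapezoidal AUC_0→9 (rectal suppository):
  [0→1]: (0.0+383.5)/2 × 1 = 191.75
  [1→3]: (383.5+287.2)/2 × 2 = 670.7
  [3→4.5]: (287.2+193.0)/2 × 1.5 = 360.15
  [4.5→8.5]: (193.0+64.9)/2 × 4 = 515.8
  [8.5→9]: (64.9+56.6)/2 × 0.5 = 30.375
  Sum = 1768.775 µg/L·hr
Tail: C_last/k_e = 56.6/0.273 = 207.326
AUC_0→∞ (rectal suppository) = 1768.775 + 207.326 = 1976.101 µg/L·hr
F = (AUC_ev/D_ev)/(AUC_iv/D_iv) = (1976.101/1000)/(1190/250) = 1.976101/4.76 = 0.4151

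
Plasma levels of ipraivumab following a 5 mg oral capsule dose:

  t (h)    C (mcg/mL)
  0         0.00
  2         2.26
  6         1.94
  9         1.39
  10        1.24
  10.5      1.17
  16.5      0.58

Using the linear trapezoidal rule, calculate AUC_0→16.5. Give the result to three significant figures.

Trapezoidal AUC_0→16.5:
  [0→2]: (0.00+2.26)/2 × 2 = 2.26
  [2→6]: (2.26+1.94)/2 × 4 = 8.4
  [6→9]: (1.94+1.39)/2 × 3 = 4.995
  [9→10]: (1.39+1.24)/2 × 1 = 1.315
  [10→10.5]: (1.24+1.17)/2 × 0.5 = 0.6025
  [10.5→16.5]: (1.17+0.58)/2 × 6 = 5.25
  Sum = 22.8225 mcg/mL·h

AUC = 22.8 mcg/mL·h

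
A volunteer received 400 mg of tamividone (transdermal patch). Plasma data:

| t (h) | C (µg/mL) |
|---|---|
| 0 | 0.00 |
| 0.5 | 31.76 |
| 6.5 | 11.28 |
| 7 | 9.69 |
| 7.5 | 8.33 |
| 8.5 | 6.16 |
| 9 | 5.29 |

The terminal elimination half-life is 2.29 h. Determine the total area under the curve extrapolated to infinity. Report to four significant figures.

AUC = 174.4 µg/mL·h

Trapezoidal AUC_0→9:
  [0→0.5]: (0.00+31.76)/2 × 0.5 = 7.94
  [0.5→6.5]: (31.76+11.28)/2 × 6 = 129.12
  [6.5→7]: (11.28+9.69)/2 × 0.5 = 5.2425
  [7→7.5]: (9.69+8.33)/2 × 0.5 = 4.505
  [7.5→8.5]: (8.33+6.16)/2 × 1 = 7.245
  [8.5→9]: (6.16+5.29)/2 × 0.5 = 2.8625
  Sum = 156.915 µg/mL·h
k_e = ln2 / t½ = 0.693147 / 2.29 = 0.3027 h^-1
Extrapolated tail: C_last / k_e = 5.29 / 0.3027 = 17.476
AUC_0→∞ = 156.915 + 17.476 = 174.391 µg/mL·h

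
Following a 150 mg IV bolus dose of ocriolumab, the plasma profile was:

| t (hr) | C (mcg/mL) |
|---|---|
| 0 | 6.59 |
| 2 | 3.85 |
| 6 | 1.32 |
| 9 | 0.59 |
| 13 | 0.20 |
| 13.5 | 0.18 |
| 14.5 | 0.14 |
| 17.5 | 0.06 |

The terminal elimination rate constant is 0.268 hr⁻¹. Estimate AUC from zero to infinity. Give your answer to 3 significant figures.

AUC = 26.0 mcg/mL·hr

Trapezoidal AUC_0→17.5:
  [0→2]: (6.59+3.85)/2 × 2 = 10.44
  [2→6]: (3.85+1.32)/2 × 4 = 10.34
  [6→9]: (1.32+0.59)/2 × 3 = 2.865
  [9→13]: (0.59+0.20)/2 × 4 = 1.58
  [13→13.5]: (0.20+0.18)/2 × 0.5 = 0.095
  [13.5→14.5]: (0.18+0.14)/2 × 1 = 0.16
  [14.5→17.5]: (0.14+0.06)/2 × 3 = 0.3
  Sum = 25.78 mcg/mL·hr
Extrapolated tail: C_last / k_e = 0.06 / 0.268 = 0.224
AUC_0→∞ = 25.78 + 0.224 = 26.004 mcg/mL·hr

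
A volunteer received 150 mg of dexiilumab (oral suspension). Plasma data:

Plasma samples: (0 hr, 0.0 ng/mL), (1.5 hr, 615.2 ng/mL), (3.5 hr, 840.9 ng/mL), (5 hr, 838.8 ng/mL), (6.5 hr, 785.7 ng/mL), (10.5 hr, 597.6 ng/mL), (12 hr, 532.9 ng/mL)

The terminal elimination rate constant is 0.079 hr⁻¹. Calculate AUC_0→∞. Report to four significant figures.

Trapezoidal AUC_0→12:
  [0→1.5]: (0.0+615.2)/2 × 1.5 = 461.4
  [1.5→3.5]: (615.2+840.9)/2 × 2 = 1456.1
  [3.5→5]: (840.9+838.8)/2 × 1.5 = 1259.775
  [5→6.5]: (838.8+785.7)/2 × 1.5 = 1218.375
  [6.5→10.5]: (785.7+597.6)/2 × 4 = 2766.6
  [10.5→12]: (597.6+532.9)/2 × 1.5 = 847.875
  Sum = 8010.125 ng/mL·hr
Extrapolated tail: C_last / k_e = 532.9 / 0.079 = 6745.570
AUC_0→∞ = 8010.125 + 6745.570 = 14755.695 ng/mL·hr

AUC = 14760 ng/mL·hr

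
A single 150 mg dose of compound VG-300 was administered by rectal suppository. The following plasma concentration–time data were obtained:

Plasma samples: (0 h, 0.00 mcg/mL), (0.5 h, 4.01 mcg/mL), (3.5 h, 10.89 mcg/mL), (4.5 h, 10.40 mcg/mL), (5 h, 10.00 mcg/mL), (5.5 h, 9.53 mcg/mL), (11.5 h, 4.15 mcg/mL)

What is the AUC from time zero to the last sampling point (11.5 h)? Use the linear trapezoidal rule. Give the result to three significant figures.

Trapezoidal AUC_0→11.5:
  [0→0.5]: (0.00+4.01)/2 × 0.5 = 1.0025
  [0.5→3.5]: (4.01+10.89)/2 × 3 = 22.35
  [3.5→4.5]: (10.89+10.40)/2 × 1 = 10.645
  [4.5→5]: (10.40+10.00)/2 × 0.5 = 5.1
  [5→5.5]: (10.00+9.53)/2 × 0.5 = 4.8825
  [5.5→11.5]: (9.53+4.15)/2 × 6 = 41.04
  Sum = 85.02 mcg/mL·h

AUC = 85.0 mcg/mL·h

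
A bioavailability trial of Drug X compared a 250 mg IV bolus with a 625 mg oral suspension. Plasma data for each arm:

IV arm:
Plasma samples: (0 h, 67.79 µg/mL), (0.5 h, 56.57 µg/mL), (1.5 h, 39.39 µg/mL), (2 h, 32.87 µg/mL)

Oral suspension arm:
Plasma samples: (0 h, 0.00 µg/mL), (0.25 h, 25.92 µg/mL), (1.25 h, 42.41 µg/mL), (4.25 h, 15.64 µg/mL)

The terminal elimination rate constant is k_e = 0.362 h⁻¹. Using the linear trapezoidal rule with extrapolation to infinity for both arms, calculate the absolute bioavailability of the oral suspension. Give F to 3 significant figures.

Trapezoidal AUC_0→2 (IV):
  [0→0.5]: (67.79+56.57)/2 × 0.5 = 31.09
  [0.5→1.5]: (56.57+39.39)/2 × 1 = 47.98
  [1.5→2]: (39.39+32.87)/2 × 0.5 = 18.065
  Sum = 97.135 µg/mL·h
IV tail: 32.87/0.362 = 90.801; AUC_iv,0→∞ = 97.135 + 90.801 = 187.936 µg/mL·h
Trapezoidal AUC_0→4.25 (oral suspension):
  [0→0.25]: (0.00+25.92)/2 × 0.25 = 3.24
  [0.25→1.25]: (25.92+42.41)/2 × 1 = 34.165
  [1.25→4.25]: (42.41+15.64)/2 × 3 = 87.075
  Sum = 124.48 µg/mL·h
oral suspension tail: 15.64/0.362 = 43.204; AUC_ev,0→∞ = 124.48 + 43.204 = 167.684 µg/mL·h
F = (AUC_ev/D_ev)/(AUC_iv/D_iv) = (167.684/625)/(187.936/250) = 0.2682944/0.751744 = 0.3569

F = 0.357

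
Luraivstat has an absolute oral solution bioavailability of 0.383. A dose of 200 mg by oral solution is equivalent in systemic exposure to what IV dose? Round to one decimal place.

Systemic exposure from an extravascular dose = F × D_ev, so the equivalent IV dose is F × D_ev.
D_iv = F × D_ev = 0.383 × 200 = 76.6 mg

D_iv = 76.6 mg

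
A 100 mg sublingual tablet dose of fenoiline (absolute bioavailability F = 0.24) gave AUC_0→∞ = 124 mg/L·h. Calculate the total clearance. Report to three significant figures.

CL = F × Dose / AUC_0→∞
   = 0.24 × 100 / 124 = 0.193548 L/h

CL = 0.194 L/h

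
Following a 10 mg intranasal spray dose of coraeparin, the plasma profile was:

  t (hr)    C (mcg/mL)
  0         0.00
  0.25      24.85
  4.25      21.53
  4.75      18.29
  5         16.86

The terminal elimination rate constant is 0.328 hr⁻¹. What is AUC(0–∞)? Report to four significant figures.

AUC = 161.6 mcg/mL·hr

Trapezoidal AUC_0→5:
  [0→0.25]: (0.00+24.85)/2 × 0.25 = 3.10625
  [0.25→4.25]: (24.85+21.53)/2 × 4 = 92.76
  [4.25→4.75]: (21.53+18.29)/2 × 0.5 = 9.955
  [4.75→5]: (18.29+16.86)/2 × 0.25 = 4.39375
  Sum = 110.215 mcg/mL·hr
Extrapolated tail: C_last / k_e = 16.86 / 0.328 = 51.402
AUC_0→∞ = 110.215 + 51.402 = 161.617 mcg/mL·hr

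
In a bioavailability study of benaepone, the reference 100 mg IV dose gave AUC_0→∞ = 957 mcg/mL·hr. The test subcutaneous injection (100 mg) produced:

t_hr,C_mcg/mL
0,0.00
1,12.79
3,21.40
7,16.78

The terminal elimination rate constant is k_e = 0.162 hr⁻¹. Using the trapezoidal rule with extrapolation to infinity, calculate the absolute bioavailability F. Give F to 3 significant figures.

F = 0.230

Trapezoidal AUC_0→7 (subcutaneous injection):
  [0→1]: (0.00+12.79)/2 × 1 = 6.395
  [1→3]: (12.79+21.40)/2 × 2 = 34.19
  [3→7]: (21.40+16.78)/2 × 4 = 76.36
  Sum = 116.945 mcg/mL·hr
Tail: C_last/k_e = 16.78/0.162 = 103.580
AUC_0→∞ (subcutaneous injection) = 116.945 + 103.580 = 220.525 mcg/mL·hr
F = (AUC_ev/D_ev)/(AUC_iv/D_iv) = (220.525/100)/(957/100) = 2.20525/9.57 = 0.2304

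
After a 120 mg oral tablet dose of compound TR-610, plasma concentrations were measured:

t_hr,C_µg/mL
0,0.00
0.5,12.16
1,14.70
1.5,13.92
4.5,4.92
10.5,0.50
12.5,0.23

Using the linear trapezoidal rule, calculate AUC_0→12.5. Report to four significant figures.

Trapezoidal AUC_0→12.5:
  [0→0.5]: (0.00+12.16)/2 × 0.5 = 3.04
  [0.5→1]: (12.16+14.70)/2 × 0.5 = 6.715
  [1→1.5]: (14.70+13.92)/2 × 0.5 = 7.155
  [1.5→4.5]: (13.92+4.92)/2 × 3 = 28.26
  [4.5→10.5]: (4.92+0.50)/2 × 6 = 16.26
  [10.5→12.5]: (0.50+0.23)/2 × 2 = 0.73
  Sum = 62.16 µg/mL·hr

AUC = 62.16 µg/mL·hr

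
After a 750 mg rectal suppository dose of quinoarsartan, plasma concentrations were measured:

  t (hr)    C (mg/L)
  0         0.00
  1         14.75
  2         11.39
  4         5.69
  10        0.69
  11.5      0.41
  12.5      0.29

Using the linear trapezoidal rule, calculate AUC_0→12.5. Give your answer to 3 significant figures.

AUC = 57.8 mg/L·hr

Trapezoidal AUC_0→12.5:
  [0→1]: (0.00+14.75)/2 × 1 = 7.375
  [1→2]: (14.75+11.39)/2 × 1 = 13.07
  [2→4]: (11.39+5.69)/2 × 2 = 17.08
  [4→10]: (5.69+0.69)/2 × 6 = 19.14
  [10→11.5]: (0.69+0.41)/2 × 1.5 = 0.825
  [11.5→12.5]: (0.41+0.29)/2 × 1 = 0.35
  Sum = 57.84 mg/L·hr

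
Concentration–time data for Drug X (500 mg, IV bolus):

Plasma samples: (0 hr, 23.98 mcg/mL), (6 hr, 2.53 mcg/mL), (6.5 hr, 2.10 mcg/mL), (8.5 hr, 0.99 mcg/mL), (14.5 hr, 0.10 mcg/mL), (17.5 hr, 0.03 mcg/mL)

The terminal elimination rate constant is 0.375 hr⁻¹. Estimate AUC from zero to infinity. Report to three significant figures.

AUC = 87.3 mcg/mL·hr

Trapezoidal AUC_0→17.5:
  [0→6]: (23.98+2.53)/2 × 6 = 79.53
  [6→6.5]: (2.53+2.10)/2 × 0.5 = 1.1575
  [6.5→8.5]: (2.10+0.99)/2 × 2 = 3.09
  [8.5→14.5]: (0.99+0.10)/2 × 6 = 3.27
  [14.5→17.5]: (0.10+0.03)/2 × 3 = 0.195
  Sum = 87.2425 mcg/mL·hr
Extrapolated tail: C_last / k_e = 0.03 / 0.375 = 0.080
AUC_0→∞ = 87.2425 + 0.080 = 87.3225 mcg/mL·hr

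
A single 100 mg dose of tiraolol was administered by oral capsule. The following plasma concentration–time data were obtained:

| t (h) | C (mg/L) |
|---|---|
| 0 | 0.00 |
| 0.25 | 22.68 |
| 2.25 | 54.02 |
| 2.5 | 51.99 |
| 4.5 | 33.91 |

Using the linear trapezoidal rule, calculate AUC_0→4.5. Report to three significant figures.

Trapezoidal AUC_0→4.5:
  [0→0.25]: (0.00+22.68)/2 × 0.25 = 2.835
  [0.25→2.25]: (22.68+54.02)/2 × 2 = 76.7
  [2.25→2.5]: (54.02+51.99)/2 × 0.25 = 13.25125
  [2.5→4.5]: (51.99+33.91)/2 × 2 = 85.9
  Sum = 178.68625 mg/L·h

AUC = 179 mg/L·h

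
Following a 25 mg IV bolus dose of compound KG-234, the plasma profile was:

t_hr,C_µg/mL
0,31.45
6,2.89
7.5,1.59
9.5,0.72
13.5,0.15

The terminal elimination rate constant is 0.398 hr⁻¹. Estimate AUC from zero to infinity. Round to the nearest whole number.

Trapezoidal AUC_0→13.5:
  [0→6]: (31.45+2.89)/2 × 6 = 103.02
  [6→7.5]: (2.89+1.59)/2 × 1.5 = 3.36
  [7.5→9.5]: (1.59+0.72)/2 × 2 = 2.31
  [9.5→13.5]: (0.72+0.15)/2 × 4 = 1.74
  Sum = 110.43 µg/mL·hr
Extrapolated tail: C_last / k_e = 0.15 / 0.398 = 0.377
AUC_0→∞ = 110.43 + 0.377 = 110.807 µg/mL·hr

AUC = 111 µg/mL·hr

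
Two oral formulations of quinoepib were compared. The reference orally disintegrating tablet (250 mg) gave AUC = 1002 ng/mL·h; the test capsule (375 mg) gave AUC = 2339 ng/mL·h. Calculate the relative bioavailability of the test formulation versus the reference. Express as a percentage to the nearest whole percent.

F_rel = 156%

F_rel = (AUC_test/D_test) / (AUC_ref/D_ref)
      = (2339/375) / (1002/250)
      = 6.23733 / 4.008 = 1.5562 = 155.62%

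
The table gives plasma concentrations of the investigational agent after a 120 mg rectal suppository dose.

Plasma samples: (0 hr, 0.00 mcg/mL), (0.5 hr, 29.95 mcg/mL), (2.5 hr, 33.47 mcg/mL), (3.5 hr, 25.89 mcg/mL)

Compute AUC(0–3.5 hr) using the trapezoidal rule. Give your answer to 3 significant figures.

Trapezoidal AUC_0→3.5:
  [0→0.5]: (0.00+29.95)/2 × 0.5 = 7.4875
  [0.5→2.5]: (29.95+33.47)/2 × 2 = 63.42
  [2.5→3.5]: (33.47+25.89)/2 × 1 = 29.68
  Sum = 100.5875 mcg/mL·hr

AUC = 101 mcg/mL·hr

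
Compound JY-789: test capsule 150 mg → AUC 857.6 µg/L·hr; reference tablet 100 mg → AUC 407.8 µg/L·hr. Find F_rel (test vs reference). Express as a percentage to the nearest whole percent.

F_rel = 140%

F_rel = (AUC_test/D_test) / (AUC_ref/D_ref)
      = (857.6/150) / (407.8/100)
      = 5.71733 / 4.078 = 1.4020 = 140.20%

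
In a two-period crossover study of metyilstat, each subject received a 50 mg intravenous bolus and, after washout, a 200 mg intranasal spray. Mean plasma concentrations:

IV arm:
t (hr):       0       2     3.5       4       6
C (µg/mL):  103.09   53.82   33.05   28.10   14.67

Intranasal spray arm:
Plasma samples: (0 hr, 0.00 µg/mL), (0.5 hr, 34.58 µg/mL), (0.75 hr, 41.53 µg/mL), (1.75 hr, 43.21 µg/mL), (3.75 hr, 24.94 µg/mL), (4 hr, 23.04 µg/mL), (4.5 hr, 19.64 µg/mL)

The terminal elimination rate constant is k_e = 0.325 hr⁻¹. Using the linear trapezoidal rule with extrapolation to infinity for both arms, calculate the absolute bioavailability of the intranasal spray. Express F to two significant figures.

F = 0.16

Trapezoidal AUC_0→6 (IV):
  [0→2]: (103.09+53.82)/2 × 2 = 156.91
  [2→3.5]: (53.82+33.05)/2 × 1.5 = 65.1525
  [3.5→4]: (33.05+28.10)/2 × 0.5 = 15.2875
  [4→6]: (28.10+14.67)/2 × 2 = 42.77
  Sum = 280.12 µg/mL·hr
IV tail: 14.67/0.325 = 45.138; AUC_iv,0→∞ = 280.12 + 45.138 = 325.258 µg/mL·hr
Trapezoidal AUC_0→4.5 (intranasal spray):
  [0→0.5]: (0.00+34.58)/2 × 0.5 = 8.645
  [0.5→0.75]: (34.58+41.53)/2 × 0.25 = 9.51375
  [0.75→1.75]: (41.53+43.21)/2 × 1 = 42.37
  [1.75→3.75]: (43.21+24.94)/2 × 2 = 68.15
  [3.75→4]: (24.94+23.04)/2 × 0.25 = 5.9975
  [4→4.5]: (23.04+19.64)/2 × 0.5 = 10.67
  Sum = 145.34625 µg/mL·hr
intranasal spray tail: 19.64/0.325 = 60.431; AUC_ev,0→∞ = 145.34625 + 60.431 = 205.77725 µg/mL·hr
F = (AUC_ev/D_ev)/(AUC_iv/D_iv) = (205.77725/200)/(325.258/50) = 1.02889/6.50516 = 0.1582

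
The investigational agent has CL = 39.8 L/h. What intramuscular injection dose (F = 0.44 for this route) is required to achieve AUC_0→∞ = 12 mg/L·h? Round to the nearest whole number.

Dose = 1085 mg

Dose = CL × AUC_0→∞ / F
     = 39.8 × 12 / 0.44 = 1085.45 mg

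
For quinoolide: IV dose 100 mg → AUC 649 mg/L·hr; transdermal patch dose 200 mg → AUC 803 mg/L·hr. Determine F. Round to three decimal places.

F = 0.619

F = (AUC_ev / D_ev) / (AUC_iv / D_iv)
  = (803/200) / (649/100)
  = 4.015 / 6.49 = 0.6186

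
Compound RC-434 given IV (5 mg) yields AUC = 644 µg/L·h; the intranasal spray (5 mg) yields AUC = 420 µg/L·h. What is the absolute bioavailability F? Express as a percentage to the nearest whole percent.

F = (AUC_ev / D_ev) / (AUC_iv / D_iv)
  = (420/5) / (644/5)
  = 84 / 128.8 = 0.6522
  = 65.22%

F = 65%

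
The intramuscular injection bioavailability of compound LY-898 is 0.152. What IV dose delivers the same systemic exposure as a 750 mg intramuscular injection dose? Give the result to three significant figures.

D_iv = 114 mg

Systemic exposure from an extravascular dose = F × D_ev, so the equivalent IV dose is F × D_ev.
D_iv = F × D_ev = 0.152 × 750 = 114 mg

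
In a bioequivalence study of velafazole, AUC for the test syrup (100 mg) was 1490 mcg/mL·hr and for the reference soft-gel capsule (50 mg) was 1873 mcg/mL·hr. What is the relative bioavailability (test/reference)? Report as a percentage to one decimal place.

F_rel = 39.8%

F_rel = (AUC_test/D_test) / (AUC_ref/D_ref)
      = (1490/100) / (1873/50)
      = 14.9 / 37.46 = 0.3978 = 39.78%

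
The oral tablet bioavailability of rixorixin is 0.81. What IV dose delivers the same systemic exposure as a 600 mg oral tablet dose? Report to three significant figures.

D_iv = 486 mg

Systemic exposure from an extravascular dose = F × D_ev, so the equivalent IV dose is F × D_ev.
D_iv = F × D_ev = 0.81 × 600 = 486 mg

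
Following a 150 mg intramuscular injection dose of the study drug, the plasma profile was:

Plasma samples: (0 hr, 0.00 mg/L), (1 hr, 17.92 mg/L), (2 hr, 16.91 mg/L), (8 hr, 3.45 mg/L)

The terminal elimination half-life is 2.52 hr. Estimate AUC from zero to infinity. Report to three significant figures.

AUC = 100 mg/L·hr

Trapezoidal AUC_0→8:
  [0→1]: (0.00+17.92)/2 × 1 = 8.96
  [1→2]: (17.92+16.91)/2 × 1 = 17.415
  [2→8]: (16.91+3.45)/2 × 6 = 61.08
  Sum = 87.455 mg/L·hr
k_e = ln2 / t½ = 0.693147 / 2.52 = 0.2751 hr^-1
Extrapolated tail: C_last / k_e = 3.45 / 0.2751 = 12.541
AUC_0→∞ = 87.455 + 12.541 = 99.996 mg/L·hr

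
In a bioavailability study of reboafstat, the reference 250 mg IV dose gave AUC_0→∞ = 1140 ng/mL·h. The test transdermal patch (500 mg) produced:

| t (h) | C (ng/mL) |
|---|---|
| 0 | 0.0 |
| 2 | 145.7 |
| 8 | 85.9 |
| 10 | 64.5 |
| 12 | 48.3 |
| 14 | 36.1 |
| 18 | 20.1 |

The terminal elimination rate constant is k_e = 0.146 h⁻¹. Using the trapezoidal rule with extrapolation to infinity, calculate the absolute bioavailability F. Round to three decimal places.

Trapezoidal AUC_0→18 (transdermal patch):
  [0→2]: (0.0+145.7)/2 × 2 = 145.7
  [2→8]: (145.7+85.9)/2 × 6 = 694.8
  [8→10]: (85.9+64.5)/2 × 2 = 150.4
  [10→12]: (64.5+48.3)/2 × 2 = 112.8
  [12→14]: (48.3+36.1)/2 × 2 = 84.4
  [14→18]: (36.1+20.1)/2 × 4 = 112.4
  Sum = 1300.5 ng/mL·h
Tail: C_last/k_e = 20.1/0.146 = 137.671
AUC_0→∞ (transdermal patch) = 1300.5 + 137.671 = 1438.171 ng/mL·h
F = (AUC_ev/D_ev)/(AUC_iv/D_iv) = (1438.171/500)/(1140/250) = 2.876342/4.56 = 0.6308

F = 0.631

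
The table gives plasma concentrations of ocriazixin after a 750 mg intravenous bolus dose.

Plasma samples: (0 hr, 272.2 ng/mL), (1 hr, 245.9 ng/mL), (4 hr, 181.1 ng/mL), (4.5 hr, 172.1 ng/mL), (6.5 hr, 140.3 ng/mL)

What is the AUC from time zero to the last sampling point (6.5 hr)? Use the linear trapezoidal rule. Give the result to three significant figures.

Trapezoidal AUC_0→6.5:
  [0→1]: (272.2+245.9)/2 × 1 = 259.05
  [1→4]: (245.9+181.1)/2 × 3 = 640.5
  [4→4.5]: (181.1+172.1)/2 × 0.5 = 88.3
  [4.5→6.5]: (172.1+140.3)/2 × 2 = 312.4
  Sum = 1300.25 ng/mL·hr

AUC = 1300 ng/mL·hr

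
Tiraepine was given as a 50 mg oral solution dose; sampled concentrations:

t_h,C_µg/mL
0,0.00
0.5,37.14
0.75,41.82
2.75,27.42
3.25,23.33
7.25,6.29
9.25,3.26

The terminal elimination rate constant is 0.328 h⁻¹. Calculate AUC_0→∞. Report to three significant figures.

Trapezoidal AUC_0→9.25:
  [0→0.5]: (0.00+37.14)/2 × 0.5 = 9.285
  [0.5→0.75]: (37.14+41.82)/2 × 0.25 = 9.87
  [0.75→2.75]: (41.82+27.42)/2 × 2 = 69.24
  [2.75→3.25]: (27.42+23.33)/2 × 0.5 = 12.6875
  [3.25→7.25]: (23.33+6.29)/2 × 4 = 59.24
  [7.25→9.25]: (6.29+3.26)/2 × 2 = 9.55
  Sum = 169.8725 µg/mL·h
Extrapolated tail: C_last / k_e = 3.26 / 0.328 = 9.939
AUC_0→∞ = 169.8725 + 9.939 = 179.8115 µg/mL·h

AUC = 180 µg/mL·h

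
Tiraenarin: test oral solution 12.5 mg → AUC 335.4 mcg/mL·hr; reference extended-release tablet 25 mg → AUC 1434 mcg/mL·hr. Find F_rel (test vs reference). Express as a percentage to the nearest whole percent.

F_rel = 47%

F_rel = (AUC_test/D_test) / (AUC_ref/D_ref)
      = (335.4/12.5) / (1434/25)
      = 26.832 / 57.36 = 0.4678 = 46.78%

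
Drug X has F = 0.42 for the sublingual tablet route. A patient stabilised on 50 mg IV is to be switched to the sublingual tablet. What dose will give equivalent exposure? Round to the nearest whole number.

D_sublingual = 119 mg

For equal systemic exposure: F × D_ev = D_iv
D_ev = D_iv / F = 50 / 0.42 = 119.048 mg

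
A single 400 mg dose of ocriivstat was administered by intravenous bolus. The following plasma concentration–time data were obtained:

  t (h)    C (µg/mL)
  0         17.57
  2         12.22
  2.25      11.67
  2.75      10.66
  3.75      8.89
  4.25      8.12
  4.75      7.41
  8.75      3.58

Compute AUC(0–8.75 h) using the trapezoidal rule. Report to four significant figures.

AUC = 78.25 µg/mL·h

Trapezoidal AUC_0→8.75:
  [0→2]: (17.57+12.22)/2 × 2 = 29.79
  [2→2.25]: (12.22+11.67)/2 × 0.25 = 2.98625
  [2.25→2.75]: (11.67+10.66)/2 × 0.5 = 5.5825
  [2.75→3.75]: (10.66+8.89)/2 × 1 = 9.775
  [3.75→4.25]: (8.89+8.12)/2 × 0.5 = 4.2525
  [4.25→4.75]: (8.12+7.41)/2 × 0.5 = 3.8825
  [4.75→8.75]: (7.41+3.58)/2 × 4 = 21.98
  Sum = 78.24875 µg/mL·h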